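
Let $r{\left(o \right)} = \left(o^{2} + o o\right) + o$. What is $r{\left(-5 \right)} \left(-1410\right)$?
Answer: $-63450$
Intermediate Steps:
$r{\left(o \right)} = o + 2 o^{2}$ ($r{\left(o \right)} = \left(o^{2} + o^{2}\right) + o = 2 o^{2} + o = o + 2 o^{2}$)
$r{\left(-5 \right)} \left(-1410\right) = - 5 \left(1 + 2 \left(-5\right)\right) \left(-1410\right) = - 5 \left(1 - 10\right) \left(-1410\right) = \left(-5\right) \left(-9\right) \left(-1410\right) = 45 \left(-1410\right) = -63450$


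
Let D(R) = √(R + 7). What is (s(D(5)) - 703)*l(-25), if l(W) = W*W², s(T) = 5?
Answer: 10906250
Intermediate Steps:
D(R) = √(7 + R)
l(W) = W³
(s(D(5)) - 703)*l(-25) = (5 - 703)*(-25)³ = -698*(-15625) = 10906250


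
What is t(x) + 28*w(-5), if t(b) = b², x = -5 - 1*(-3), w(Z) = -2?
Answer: -52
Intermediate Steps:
x = -2 (x = -5 + 3 = -2)
t(x) + 28*w(-5) = (-2)² + 28*(-2) = 4 - 56 = -52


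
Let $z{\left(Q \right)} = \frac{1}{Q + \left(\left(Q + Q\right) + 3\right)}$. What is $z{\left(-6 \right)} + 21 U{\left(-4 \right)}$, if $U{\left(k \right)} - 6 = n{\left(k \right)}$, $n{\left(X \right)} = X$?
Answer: $\frac{629}{15} \approx 41.933$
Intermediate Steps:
$U{\left(k \right)} = 6 + k$
$z{\left(Q \right)} = \frac{1}{3 + 3 Q}$ ($z{\left(Q \right)} = \frac{1}{Q + \left(2 Q + 3\right)} = \frac{1}{Q + \left(3 + 2 Q\right)} = \frac{1}{3 + 3 Q}$)
$z{\left(-6 \right)} + 21 U{\left(-4 \right)} = \frac{1}{3 \left(1 - 6\right)} + 21 \left(6 - 4\right) = \frac{1}{3 \left(-5\right)} + 21 \cdot 2 = \frac{1}{3} \left(- \frac{1}{5}\right) + 42 = - \frac{1}{15} + 42 = \frac{629}{15}$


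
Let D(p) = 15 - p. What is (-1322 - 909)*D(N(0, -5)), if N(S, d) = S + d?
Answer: -44620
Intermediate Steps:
(-1322 - 909)*D(N(0, -5)) = (-1322 - 909)*(15 - (0 - 5)) = -2231*(15 - 1*(-5)) = -2231*(15 + 5) = -2231*20 = -44620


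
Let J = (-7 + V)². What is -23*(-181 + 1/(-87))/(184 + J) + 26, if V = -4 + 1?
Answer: 251153/6177 ≈ 40.659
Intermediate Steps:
V = -3
J = 100 (J = (-7 - 3)² = (-10)² = 100)
-23*(-181 + 1/(-87))/(184 + J) + 26 = -23*(-181 + 1/(-87))/(184 + 100) + 26 = -23*(-181 - 1/87)/284 + 26 = -(-362204)/(87*284) + 26 = -23*(-3937/6177) + 26 = 90551/6177 + 26 = 251153/6177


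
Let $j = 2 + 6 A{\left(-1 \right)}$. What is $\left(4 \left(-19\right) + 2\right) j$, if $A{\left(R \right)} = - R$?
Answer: $-592$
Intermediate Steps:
$j = 8$ ($j = 2 + 6 \left(\left(-1\right) \left(-1\right)\right) = 2 + 6 \cdot 1 = 2 + 6 = 8$)
$\left(4 \left(-19\right) + 2\right) j = \left(4 \left(-19\right) + 2\right) 8 = \left(-76 + 2\right) 8 = \left(-74\right) 8 = -592$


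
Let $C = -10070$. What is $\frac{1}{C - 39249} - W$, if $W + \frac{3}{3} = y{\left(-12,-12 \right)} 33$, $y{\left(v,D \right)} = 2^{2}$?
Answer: $- \frac{6460790}{49319} \approx -131.0$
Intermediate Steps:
$y{\left(v,D \right)} = 4$
$W = 131$ ($W = -1 + 4 \cdot 33 = -1 + 132 = 131$)
$\frac{1}{C - 39249} - W = \frac{1}{-10070 - 39249} - 131 = \frac{1}{-49319} - 131 = - \frac{1}{49319} - 131 = - \frac{6460790}{49319}$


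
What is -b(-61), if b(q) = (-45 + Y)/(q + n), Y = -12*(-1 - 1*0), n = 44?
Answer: -33/17 ≈ -1.9412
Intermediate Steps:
Y = 12 (Y = -12*(-1 + 0) = -12*(-1) = 12)
b(q) = -33/(44 + q) (b(q) = (-45 + 12)/(q + 44) = -33/(44 + q))
-b(-61) = -(-33)/(44 - 61) = -(-33)/(-17) = -(-33)*(-1)/17 = -1*33/17 = -33/17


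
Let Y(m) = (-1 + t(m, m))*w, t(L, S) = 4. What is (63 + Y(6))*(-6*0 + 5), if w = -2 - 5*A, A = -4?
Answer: 585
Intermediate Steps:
w = 18 (w = -2 - 5*(-4) = -2 + 20 = 18)
Y(m) = 54 (Y(m) = (-1 + 4)*18 = 3*18 = 54)
(63 + Y(6))*(-6*0 + 5) = (63 + 54)*(-6*0 + 5) = 117*(0 + 5) = 117*5 = 585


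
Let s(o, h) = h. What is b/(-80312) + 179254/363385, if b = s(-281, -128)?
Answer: 1805345066/3648022015 ≈ 0.49488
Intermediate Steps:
b = -128
b/(-80312) + 179254/363385 = -128/(-80312) + 179254/363385 = -128*(-1/80312) + 179254*(1/363385) = 16/10039 + 179254/363385 = 1805345066/3648022015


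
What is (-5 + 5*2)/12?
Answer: 5/12 ≈ 0.41667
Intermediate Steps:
(-5 + 5*2)/12 = (-5 + 10)/12 = (1/12)*5 = 5/12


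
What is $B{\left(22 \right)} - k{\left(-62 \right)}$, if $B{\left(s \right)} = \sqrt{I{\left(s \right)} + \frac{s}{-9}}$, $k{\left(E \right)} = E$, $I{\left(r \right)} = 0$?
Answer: $62 + \frac{i \sqrt{22}}{3} \approx 62.0 + 1.5635 i$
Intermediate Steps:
$B{\left(s \right)} = \frac{\sqrt{- s}}{3}$ ($B{\left(s \right)} = \sqrt{0 + \frac{s}{-9}} = \sqrt{0 + s \left(- \frac{1}{9}\right)} = \sqrt{0 - \frac{s}{9}} = \sqrt{- \frac{s}{9}} = \frac{\sqrt{- s}}{3}$)
$B{\left(22 \right)} - k{\left(-62 \right)} = \frac{\sqrt{\left(-1\right) 22}}{3} - -62 = \frac{\sqrt{-22}}{3} + 62 = \frac{i \sqrt{22}}{3} + 62 = 62 + \frac{i \sqrt{22}}{3}$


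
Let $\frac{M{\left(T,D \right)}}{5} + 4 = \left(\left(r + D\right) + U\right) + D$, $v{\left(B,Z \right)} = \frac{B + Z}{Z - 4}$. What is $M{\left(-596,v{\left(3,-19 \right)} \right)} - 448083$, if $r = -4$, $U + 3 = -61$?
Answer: $- \frac{10314029}{23} \approx -4.4844 \cdot 10^{5}$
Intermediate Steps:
$U = -64$ ($U = -3 - 61 = -64$)
$v{\left(B,Z \right)} = \frac{B + Z}{-4 + Z}$
$M{\left(T,D \right)} = -360 + 10 D$ ($M{\left(T,D \right)} = -20 + 5 \left(\left(\left(-4 + D\right) - 64\right) + D\right) = -20 + 5 \left(\left(-68 + D\right) + D\right) = -20 + 5 \left(-68 + 2 D\right) = -20 + \left(-340 + 10 D\right) = -360 + 10 D$)
$M{\left(-596,v{\left(3,-19 \right)} \right)} - 448083 = \left(-360 + 10 \frac{3 - 19}{-4 - 19}\right) - 448083 = \left(-360 + 10 \frac{1}{-23} \left(-16\right)\right) - 448083 = \left(-360 + 10 \left(\left(- \frac{1}{23}\right) \left(-16\right)\right)\right) - 448083 = \left(-360 + 10 \cdot \frac{16}{23}\right) - 448083 = \left(-360 + \frac{160}{23}\right) - 448083 = - \frac{8120}{23} - 448083 = - \frac{10314029}{23}$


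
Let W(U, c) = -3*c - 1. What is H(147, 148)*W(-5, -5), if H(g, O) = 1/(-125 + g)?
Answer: 7/11 ≈ 0.63636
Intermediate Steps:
W(U, c) = -1 - 3*c
H(147, 148)*W(-5, -5) = (-1 - 3*(-5))/(-125 + 147) = (-1 + 15)/22 = (1/22)*14 = 7/11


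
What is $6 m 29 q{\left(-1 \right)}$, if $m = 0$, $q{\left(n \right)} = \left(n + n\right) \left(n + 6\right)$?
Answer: $0$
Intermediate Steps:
$q{\left(n \right)} = 2 n \left(6 + n\right)$
$6 m 29 q{\left(-1 \right)} = 6 \cdot 0 \cdot 29 \cdot 2 \left(-1\right) \left(6 - 1\right) = 0 \cdot 29 \cdot 2 \left(-1\right) 5 = 0 \left(-10\right) = 0$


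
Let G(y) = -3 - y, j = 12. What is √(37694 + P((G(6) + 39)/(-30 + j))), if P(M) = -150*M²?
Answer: 2*√83874/3 ≈ 193.07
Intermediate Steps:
√(37694 + P((G(6) + 39)/(-30 + j))) = √(37694 - 150*((-3 - 1*6) + 39)²/(-30 + 12)²) = √(37694 - 150*((-3 - 6) + 39)²/324) = √(37694 - 150*(-9 + 39)²/324) = √(37694 - 150*(30*(-1/18))²) = √(37694 - 150*(-5/3)²) = √(37694 - 150*25/9) = √(37694 - 1250/3) = √(111832/3) = 2*√83874/3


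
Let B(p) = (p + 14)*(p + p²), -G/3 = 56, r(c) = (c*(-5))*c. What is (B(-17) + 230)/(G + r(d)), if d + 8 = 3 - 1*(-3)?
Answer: 293/94 ≈ 3.1170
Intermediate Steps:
d = -2 (d = -8 + (3 - 1*(-3)) = -8 + (3 + 3) = -8 + 6 = -2)
r(c) = -5*c² (r(c) = (-5*c)*c = -5*c²)
G = -168 (G = -3*56 = -168)
B(p) = (14 + p)*(p + p²)
(B(-17) + 230)/(G + r(d)) = (-17*(14 + (-17)² + 15*(-17)) + 230)/(-168 - 5*(-2)²) = (-17*(14 + 289 - 255) + 230)/(-168 - 5*4) = (-17*48 + 230)/(-168 - 20) = (-816 + 230)/(-188) = -586*(-1/188) = 293/94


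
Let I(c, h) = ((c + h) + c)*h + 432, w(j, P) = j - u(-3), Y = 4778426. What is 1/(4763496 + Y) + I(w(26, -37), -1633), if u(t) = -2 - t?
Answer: 24670362615263/9541922 ≈ 2.5855e+6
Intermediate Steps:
w(j, P) = -1 + j (w(j, P) = j - (-2 - 1*(-3)) = j - (-2 + 3) = j - 1*1 = j - 1 = -1 + j)
I(c, h) = 432 + h*(h + 2*c) (I(c, h) = (h + 2*c)*h + 432 = h*(h + 2*c) + 432 = 432 + h*(h + 2*c))
1/(4763496 + Y) + I(w(26, -37), -1633) = 1/(4763496 + 4778426) + (432 + (-1633)² + 2*(-1 + 26)*(-1633)) = 1/9541922 + (432 + 2666689 + 2*25*(-1633)) = 1/9541922 + (432 + 2666689 - 81650) = 1/9541922 + 2585471 = 24670362615263/9541922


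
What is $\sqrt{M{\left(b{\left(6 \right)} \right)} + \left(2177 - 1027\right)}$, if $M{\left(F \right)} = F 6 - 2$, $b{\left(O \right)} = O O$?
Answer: $2 \sqrt{341} \approx 36.932$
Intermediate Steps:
$b{\left(O \right)} = O^{2}$
$M{\left(F \right)} = -2 + 6 F$ ($M{\left(F \right)} = 6 F - 2 = -2 + 6 F$)
$\sqrt{M{\left(b{\left(6 \right)} \right)} + \left(2177 - 1027\right)} = \sqrt{\left(-2 + 6 \cdot 6^{2}\right) + \left(2177 - 1027\right)} = \sqrt{\left(-2 + 6 \cdot 36\right) + \left(2177 - 1027\right)} = \sqrt{\left(-2 + 216\right) + 1150} = \sqrt{214 + 1150} = \sqrt{1364} = 2 \sqrt{341}$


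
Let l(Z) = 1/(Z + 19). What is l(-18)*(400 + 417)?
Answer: 817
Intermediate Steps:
l(Z) = 1/(19 + Z)
l(-18)*(400 + 417) = (400 + 417)/(19 - 18) = 817/1 = 1*817 = 817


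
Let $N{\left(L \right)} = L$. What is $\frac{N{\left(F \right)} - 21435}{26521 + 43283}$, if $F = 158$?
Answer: $- \frac{21277}{69804} \approx -0.30481$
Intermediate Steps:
$\frac{N{\left(F \right)} - 21435}{26521 + 43283} = \frac{158 - 21435}{26521 + 43283} = - \frac{21277}{69804}$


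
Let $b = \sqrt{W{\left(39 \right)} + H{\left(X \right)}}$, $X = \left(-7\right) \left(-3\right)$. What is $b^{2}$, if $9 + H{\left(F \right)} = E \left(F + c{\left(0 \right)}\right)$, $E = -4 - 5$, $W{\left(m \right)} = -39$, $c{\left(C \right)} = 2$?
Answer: $-255$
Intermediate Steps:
$X = 21$
$E = -9$ ($E = -4 - 5 = -9$)
$H{\left(F \right)} = -27 - 9 F$ ($H{\left(F \right)} = -9 - 9 \left(F + 2\right) = -9 - 9 \left(2 + F\right) = -9 - \left(18 + 9 F\right) = -27 - 9 F$)
$b = i \sqrt{255}$ ($b = \sqrt{-39 - 216} = \sqrt{-255} = i \sqrt{255} \approx 15.969 i$)
$b^{2} = \left(i \sqrt{255}\right)^{2} = -255$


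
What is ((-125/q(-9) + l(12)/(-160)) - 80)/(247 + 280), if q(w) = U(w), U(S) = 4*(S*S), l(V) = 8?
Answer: -65153/426870 ≈ -0.15263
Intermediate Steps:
U(S) = 4*S²
q(w) = 4*w²
((-125/q(-9) + l(12)/(-160)) - 80)/(247 + 280) = ((-125/(4*(-9)²) + 8/(-160)) - 80)/(247 + 280) = ((-125/(4*81) + 8*(-1/160)) - 80)/527 = ((-125/324 - 1/20) - 80)*(1/527) = (-353/810 - 80)*(1/527) = -65153/810*1/527 = -65153/426870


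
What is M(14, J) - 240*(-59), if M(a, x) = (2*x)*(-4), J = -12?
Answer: 14256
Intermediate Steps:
M(a, x) = -8*x
M(14, J) - 240*(-59) = -8*(-12) - 240*(-59) = 96 + 14160 = 14256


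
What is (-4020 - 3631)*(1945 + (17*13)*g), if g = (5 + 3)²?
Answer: -123096939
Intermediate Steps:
g = 64 (g = 8² = 64)
(-4020 - 3631)*(1945 + (17*13)*g) = (-4020 - 3631)*(1945 + (17*13)*64) = -7651*(1945 + 221*64) = -7651*(1945 + 14144) = -7651*16089 = -123096939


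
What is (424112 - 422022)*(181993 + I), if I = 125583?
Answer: 642833840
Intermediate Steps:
(424112 - 422022)*(181993 + I) = (424112 - 422022)*(181993 + 125583) = 2090*307576 = 642833840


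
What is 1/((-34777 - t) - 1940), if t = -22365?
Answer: -1/14352 ≈ -6.9677e-5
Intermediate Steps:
1/((-34777 - t) - 1940) = 1/((-34777 - 1*(-22365)) - 1940) = 1/((-34777 + 22365) - 1940) = 1/(-12412 - 1940) = 1/(-14352) = -1/14352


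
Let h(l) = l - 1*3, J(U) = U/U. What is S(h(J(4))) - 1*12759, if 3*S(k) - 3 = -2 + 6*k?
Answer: -38288/3 ≈ -12763.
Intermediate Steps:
J(U) = 1
h(l) = -3 + l (h(l) = l - 3 = -3 + l)
S(k) = 1/3 + 2*k (S(k) = 1 + (-2 + 6*k)/3 = 1 + (-2/3 + 2*k) = 1/3 + 2*k)
S(h(J(4))) - 1*12759 = (1/3 + 2*(-3 + 1)) - 1*12759 = (1/3 + 2*(-2)) - 12759 = (1/3 - 4) - 12759 = -11/3 - 12759 = -38288/3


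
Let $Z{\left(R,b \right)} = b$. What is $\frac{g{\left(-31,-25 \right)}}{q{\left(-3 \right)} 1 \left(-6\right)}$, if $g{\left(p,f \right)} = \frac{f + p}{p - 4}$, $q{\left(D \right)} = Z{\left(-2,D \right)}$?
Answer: $\frac{4}{45} \approx 0.088889$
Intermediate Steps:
$q{\left(D \right)} = D$
$g{\left(p,f \right)} = \frac{f + p}{-4 + p}$
$\frac{g{\left(-31,-25 \right)}}{q{\left(-3 \right)} 1 \left(-6\right)} = \frac{\frac{1}{-4 - 31} \left(-25 - 31\right)}{\left(-3\right) 1 \left(-6\right)} = \frac{\frac{1}{-35} \left(-56\right)}{\left(-3\right) \left(-6\right)} = \frac{\left(- \frac{1}{35}\right) \left(-56\right)}{18} = \frac{8}{5} \cdot \frac{1}{18} = \frac{4}{45}$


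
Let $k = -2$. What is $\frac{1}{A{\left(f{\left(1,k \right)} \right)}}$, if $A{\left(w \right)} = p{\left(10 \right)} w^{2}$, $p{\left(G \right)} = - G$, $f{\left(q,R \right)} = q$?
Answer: $- \frac{1}{10} \approx -0.1$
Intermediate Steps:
$A{\left(w \right)} = - 10 w^{2}$ ($A{\left(w \right)} = \left(-1\right) 10 w^{2} = - 10 w^{2}$)
$\frac{1}{A{\left(f{\left(1,k \right)} \right)}} = \frac{1}{\left(-10\right) 1^{2}} = \frac{1}{\left(-10\right) 1} = \frac{1}{-10} = - \frac{1}{10}$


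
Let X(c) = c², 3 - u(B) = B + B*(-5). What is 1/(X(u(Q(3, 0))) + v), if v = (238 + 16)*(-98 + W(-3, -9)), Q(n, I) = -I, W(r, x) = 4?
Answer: -1/23867 ≈ -4.1899e-5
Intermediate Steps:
u(B) = 3 + 4*B (u(B) = 3 - (B + B*(-5)) = 3 - (B - 5*B) = 3 - (-4)*B = 3 + 4*B)
v = -23876 (v = (238 + 16)*(-98 + 4) = 254*(-94) = -23876)
1/(X(u(Q(3, 0))) + v) = 1/((3 + 4*(-1*0))² - 23876) = 1/((3 + 4*0)² - 23876) = 1/((3 + 0)² - 23876) = 1/(3² - 23876) = 1/(9 - 23876) = 1/(-23867) = -1/23867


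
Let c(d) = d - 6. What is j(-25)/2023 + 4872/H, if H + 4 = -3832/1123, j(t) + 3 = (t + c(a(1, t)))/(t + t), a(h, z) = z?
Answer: -69177290857/105246575 ≈ -657.29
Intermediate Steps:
c(d) = -6 + d
j(t) = -3 + (-6 + 2*t)/(2*t) (j(t) = -3 + (t + (-6 + t))/(t + t) = -3 + (-6 + 2*t)/((2*t)) = -3 + (-6 + 2*t)*(1/(2*t)) = -3 + (-6 + 2*t)/(2*t))
H = -8324/1123 (H = -4 - 3832/1123 = -8324/1123 ≈ -7.4123)
j(-25)/2023 + 4872/H = (-2 - 3/(-25))/2023 + 4872/(-8324/1123) = (-2 - 3*(-1/25))*(1/2023) + 4872*(-1123/8324) = (-2 + 3/25)*(1/2023) - 1367814/2081 = -47/25*1/2023 - 1367814/2081 = -47/50575 - 1367814/2081 = -69177290857/105246575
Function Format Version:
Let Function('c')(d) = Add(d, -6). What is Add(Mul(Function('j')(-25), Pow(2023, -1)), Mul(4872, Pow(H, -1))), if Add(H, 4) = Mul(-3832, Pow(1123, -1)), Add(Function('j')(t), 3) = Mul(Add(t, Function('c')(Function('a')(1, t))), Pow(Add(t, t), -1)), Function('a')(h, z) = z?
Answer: Rational(-69177290857, 105246575) ≈ -657.29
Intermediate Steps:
Function('c')(d) = Add(-6, d)
Function('j')(t) = Add(-3, Mul(Rational(1, 2), Pow(t, -1), Add(-6, Mul(2, t)))) (Function('j')(t) = Add(-3, Mul(Add(t, Add(-6, t)), Pow(Add(t, t), -1))) = Add(-3, Mul(Add(-6, Mul(2, t)), Pow(Mul(2, t), -1))) = Add(-3, Mul(Add(-6, Mul(2, t)), Mul(Rational(1, 2), Pow(t, -1)))) = Add(-3, Mul(Rational(1, 2), Pow(t, -1), Add(-6, Mul(2, t)))))
H = Rational(-8324, 1123) (H = Add(-4, Mul(-3832, Pow(1123, -1))) = Add(-4, Mul(-3832, Rational(1, 1123))) = Add(-4, Rational(-3832, 1123)) = Rational(-8324, 1123) ≈ -7.4123)
Add(Mul(Function('j')(-25), Pow(2023, -1)), Mul(4872, Pow(H, -1))) = Add(Mul(Add(-2, Mul(-3, Pow(-25, -1))), Pow(2023, -1)), Mul(4872, Pow(Rational(-8324, 1123), -1))) = Add(Mul(Add(-2, Mul(-3, Rational(-1, 25))), Rational(1, 2023)), Mul(4872, Rational(-1123, 8324))) = Add(Mul(Add(-2, Rational(3, 25)), Rational(1, 2023)), Rational(-1367814, 2081)) = Add(Mul(Rational(-47, 25), Rational(1, 2023)), Rational(-1367814, 2081)) = Add(Rational(-47, 50575), Rational(-1367814, 2081)) = Rational(-69177290857, 105246575)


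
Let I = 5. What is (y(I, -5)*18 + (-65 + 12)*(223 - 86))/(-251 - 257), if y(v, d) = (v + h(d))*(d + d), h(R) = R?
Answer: 7261/508 ≈ 14.293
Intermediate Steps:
y(v, d) = 2*d*(d + v) (y(v, d) = (v + d)*(d + d) = (d + v)*(2*d) = 2*d*(d + v))
(y(I, -5)*18 + (-65 + 12)*(223 - 86))/(-251 - 257) = ((2*(-5)*(-5 + 5))*18 + (-65 + 12)*(223 - 86))/(-251 - 257) = ((2*(-5)*0)*18 - 53*137)/(-508) = (0*18 - 7261)*(-1/508) = (0 - 7261)*(-1/508) = -7261*(-1/508) = 7261/508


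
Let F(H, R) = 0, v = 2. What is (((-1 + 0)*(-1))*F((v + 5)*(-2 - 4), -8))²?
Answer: 0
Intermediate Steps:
(((-1 + 0)*(-1))*F((v + 5)*(-2 - 4), -8))² = (((-1 + 0)*(-1))*0)² = (-1*(-1)*0)² = (1*0)² = 0² = 0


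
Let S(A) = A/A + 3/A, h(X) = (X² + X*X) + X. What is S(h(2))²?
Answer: 169/100 ≈ 1.6900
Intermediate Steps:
h(X) = X + 2*X² (h(X) = (X² + X²) + X = 2*X² + X = X + 2*X²)
S(A) = 1 + 3/A
S(h(2))² = ((3 + 2*(1 + 2*2))/((2*(1 + 2*2))))² = ((3 + 2*(1 + 4))/((2*(1 + 4))))² = ((3 + 2*5)/((2*5)))² = ((3 + 10)/10)² = ((⅒)*13)² = (13/10)² = 169/100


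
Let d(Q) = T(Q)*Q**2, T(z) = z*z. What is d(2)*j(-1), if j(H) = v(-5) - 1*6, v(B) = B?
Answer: -176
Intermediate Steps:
j(H) = -11 (j(H) = -5 - 1*6 = -5 - 6 = -11)
T(z) = z**2
d(Q) = Q**4 (d(Q) = Q**2*Q**2 = Q**4)
d(2)*j(-1) = 2**4*(-11) = 16*(-11) = -176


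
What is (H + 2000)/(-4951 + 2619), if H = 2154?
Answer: -2077/1166 ≈ -1.7813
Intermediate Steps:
(H + 2000)/(-4951 + 2619) = (2154 + 2000)/(-4951 + 2619) = 4154/(-2332) = 4154*(-1/2332) = -2077/1166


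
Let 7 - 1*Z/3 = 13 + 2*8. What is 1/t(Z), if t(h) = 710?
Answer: 1/710 ≈ 0.0014085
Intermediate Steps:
Z = -66 (Z = 21 - 3*(13 + 2*8) = 21 - 3*(13 + 16) = 21 - 3*29 = 21 - 87 = -66)
1/t(Z) = 1/710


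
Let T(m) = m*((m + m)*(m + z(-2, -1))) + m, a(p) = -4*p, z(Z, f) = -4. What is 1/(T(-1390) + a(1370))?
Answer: -1/5386701670 ≈ -1.8564e-10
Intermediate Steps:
T(m) = m + 2*m²*(-4 + m) (T(m) = m*((m + m)*(m - 4)) + m = m*((2*m)*(-4 + m)) + m = m*(2*m*(-4 + m)) + m = 2*m²*(-4 + m) + m = m + 2*m²*(-4 + m))
1/(T(-1390) + a(1370)) = 1/(-1390*(1 - 8*(-1390) + 2*(-1390)²) - 4*1370) = 1/(-1390*(1 + 11120 + 2*1932100) - 5480) = 1/(-1390*(1 + 11120 + 3864200) - 5480) = 1/(-1390*3875321 - 5480) = 1/(-5386696190 - 5480) = 1/(-5386701670) = -1/5386701670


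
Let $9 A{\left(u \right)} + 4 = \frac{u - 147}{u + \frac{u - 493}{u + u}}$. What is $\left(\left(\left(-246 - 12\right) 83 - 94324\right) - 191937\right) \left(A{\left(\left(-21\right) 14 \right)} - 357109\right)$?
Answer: $\frac{34033676231375095}{309753} \approx 1.0987 \cdot 10^{11}$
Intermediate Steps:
$A{\left(u \right)} = - \frac{4}{9} + \frac{-147 + u}{9 \left(u + \frac{-493 + u}{2 u}\right)}$ ($A{\left(u \right)} = - \frac{4}{9} + \frac{\left(u - 147\right) \frac{1}{u + \frac{u - 493}{u + u}}}{9} = - \frac{4}{9} + \frac{\left(-147 + u\right) \frac{1}{u + \frac{-493 + u}{2 u}}}{9} = - \frac{4}{9} + \frac{\frac{1}{u + \frac{-493 + u}{2 u}} \left(-147 + u\right)}{9} = - \frac{4}{9} + \frac{-147 + u}{9 \left(u + \frac{-493 + u}{2 u}\right)}$)
$\left(\left(\left(-246 - 12\right) 83 - 94324\right) - 191937\right) \left(A{\left(\left(-21\right) 14 \right)} - 357109\right) = \left(\left(\left(-246 - 12\right) 83 - 94324\right) - 191937\right) \left(\frac{2 \left(986 - 149 \left(\left(-21\right) 14\right) - 3 \left(\left(-21\right) 14\right)^{2}\right)}{9 \left(-493 - 294 + 2 \left(\left(-21\right) 14\right)^{2}\right)} - 357109\right) = \left(\left(\left(-258\right) 83 - 94324\right) - 191937\right) \left(\frac{2 \left(986 - -43806 - 3 \left(-294\right)^{2}\right)}{9 \left(-493 - 294 + 2 \left(-294\right)^{2}\right)} - 357109\right) = \left(\left(-21414 - 94324\right) - 191937\right) \left(\frac{2 \left(986 + 43806 - 259308\right)}{9 \left(-493 - 294 + 2 \cdot 86436\right)} - 357109\right) = \left(-115738 - 191937\right) \left(\frac{2 \left(986 + 43806 - 259308\right)}{9 \left(-493 - 294 + 172872\right)} - 357109\right) = - 307675 \left(\frac{2}{9} \cdot \frac{1}{172085} \left(-214516\right) - 357109\right) = - 307675 \left(- \frac{429032}{1548765} - 357109\right) = \left(-307675\right) \left(- \frac{553078349417}{1548765}\right) = \frac{34033676231375095}{309753}$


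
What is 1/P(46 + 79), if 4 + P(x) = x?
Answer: 1/121 ≈ 0.0082645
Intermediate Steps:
P(x) = -4 + x
1/P(46 + 79) = 1/(-4 + (46 + 79)) = 1/(-4 + 125) = 1/121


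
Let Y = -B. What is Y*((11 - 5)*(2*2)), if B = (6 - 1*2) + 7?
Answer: -264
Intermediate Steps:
B = 11 (B = (6 - 2) + 7 = 4 + 7 = 11)
Y = -11 (Y = -1*11 = -11)
Y*((11 - 5)*(2*2)) = -11*(11 - 5)*2*2 = -66*4 = -11*24 = -264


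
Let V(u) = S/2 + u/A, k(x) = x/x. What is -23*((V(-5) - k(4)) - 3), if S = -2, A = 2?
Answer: 345/2 ≈ 172.50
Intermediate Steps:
k(x) = 1
V(u) = -1 + u/2 (V(u) = -2/2 + u/2 = -2*1/2 + u*(1/2) = -1 + u/2)
-23*((V(-5) - k(4)) - 3) = -23*(((-1 + (1/2)*(-5)) - 1*1) - 3) = -23*(((-1 - 5/2) - 1) - 3) = -23*((-7/2 - 1) - 3) = -23*(-9/2 - 3) = -23*(-15/2) = 345/2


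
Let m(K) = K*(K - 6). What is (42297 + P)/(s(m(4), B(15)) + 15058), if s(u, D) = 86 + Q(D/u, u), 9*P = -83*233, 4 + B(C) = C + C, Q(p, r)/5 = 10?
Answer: 180667/68373 ≈ 2.6424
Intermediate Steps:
Q(p, r) = 50 (Q(p, r) = 5*10 = 50)
m(K) = K*(-6 + K)
B(C) = -4 + 2*C (B(C) = -4 + (C + C) = -4 + 2*C)
P = -19339/9 (P = (-83*233)/9 = (⅑)*(-19339) = -19339/9 ≈ -2148.8)
s(u, D) = 136 (s(u, D) = 86 + 50 = 136)
(42297 + P)/(s(m(4), B(15)) + 15058) = (42297 - 19339/9)/(136 + 15058) = (361334/9)/15194 = (361334/9)*(1/15194) = 180667/68373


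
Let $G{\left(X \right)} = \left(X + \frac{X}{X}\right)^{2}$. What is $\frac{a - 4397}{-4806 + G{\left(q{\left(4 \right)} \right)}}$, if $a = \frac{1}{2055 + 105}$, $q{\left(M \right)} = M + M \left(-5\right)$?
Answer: $\frac{9497519}{9894960} \approx 0.95983$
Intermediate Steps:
$q{\left(M \right)} = - 4 M$ ($q{\left(M \right)} = M - 5 M = - 4 M$)
$G{\left(X \right)} = \left(1 + X\right)^{2}$ ($G{\left(X \right)} = \left(X + 1\right)^{2} = \left(1 + X\right)^{2}$)
$a = \frac{1}{2160} \approx 0.00046296$
$\frac{a - 4397}{-4806 + G{\left(q{\left(4 \right)} \right)}} = \frac{\frac{1}{2160} - 4397}{-4806 + \left(1 - 16\right)^{2}} = - \frac{9497519}{2160 \left(-4806 + \left(1 - 16\right)^{2}\right)} = - \frac{9497519}{2160 \left(-4806 + \left(-15\right)^{2}\right)} = - \frac{9497519}{2160 \left(-4806 + 225\right)} = - \frac{9497519}{2160 \left(-4581\right)} = \left(- \frac{9497519}{2160}\right) \left(- \frac{1}{4581}\right) = \frac{9497519}{9894960}$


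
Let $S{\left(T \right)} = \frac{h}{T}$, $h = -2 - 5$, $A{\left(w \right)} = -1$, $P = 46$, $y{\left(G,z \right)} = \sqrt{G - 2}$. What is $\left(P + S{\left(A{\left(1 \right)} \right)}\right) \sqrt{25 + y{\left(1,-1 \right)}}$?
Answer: $53 \sqrt{25 + i} \approx 265.05 + 5.2989 i$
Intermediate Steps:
$y{\left(G,z \right)} = \sqrt{-2 + G}$
$h = -7$ ($h = -2 - 5 = -7$)
$S{\left(T \right)} = - \frac{7}{T}$
$\left(P + S{\left(A{\left(1 \right)} \right)}\right) \sqrt{25 + y{\left(1,-1 \right)}} = \left(46 - \frac{7}{-1}\right) \sqrt{25 + \sqrt{-2 + 1}} = \left(46 - -7\right) \sqrt{25 + \sqrt{-1}} = \left(46 + 7\right) \sqrt{25 + i} = 53 \sqrt{25 + i}$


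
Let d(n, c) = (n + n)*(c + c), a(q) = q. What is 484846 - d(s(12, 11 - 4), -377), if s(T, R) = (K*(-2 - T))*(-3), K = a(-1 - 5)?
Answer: 104830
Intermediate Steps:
K = -6 (K = -1 - 5 = -6)
s(T, R) = -36 - 18*T (s(T, R) = -6*(-2 - T)*(-3) = (12 + 6*T)*(-3) = -36 - 18*T)
d(n, c) = 4*c*n (d(n, c) = (2*n)*(2*c) = 4*c*n)
484846 - d(s(12, 11 - 4), -377) = 484846 - 4*(-377)*(-36 - 18*12) = 484846 - 4*(-377)*(-36 - 216) = 484846 - 4*(-377)*(-252) = 484846 - 1*380016 = 484846 - 380016 = 104830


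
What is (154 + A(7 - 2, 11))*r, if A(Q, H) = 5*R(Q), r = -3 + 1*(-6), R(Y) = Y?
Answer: -1611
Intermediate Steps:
r = -9 (r = -3 - 6 = -9)
A(Q, H) = 5*Q
(154 + A(7 - 2, 11))*r = (154 + 5*(7 - 2))*(-9) = (154 + 5*5)*(-9) = (154 + 25)*(-9) = 179*(-9) = -1611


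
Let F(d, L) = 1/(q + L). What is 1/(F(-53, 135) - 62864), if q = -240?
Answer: -105/6600721 ≈ -1.5907e-5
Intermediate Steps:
F(d, L) = 1/(-240 + L)
1/(F(-53, 135) - 62864) = 1/(1/(-240 + 135) - 62864) = 1/(1/(-105) - 62864) = 1/(-1/105 - 62864) = 1/(-6600721/105) = -105/6600721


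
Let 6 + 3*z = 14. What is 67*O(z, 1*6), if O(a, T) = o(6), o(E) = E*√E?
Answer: 402*√6 ≈ 984.70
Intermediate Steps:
o(E) = E^(3/2)
z = 8/3 (z = -2 + (⅓)*14 = -2 + 14/3 = 8/3 ≈ 2.6667)
O(a, T) = 6*√6 (O(a, T) = 6^(3/2) = 6*√6)
67*O(z, 1*6) = 67*(6*√6) = 402*√6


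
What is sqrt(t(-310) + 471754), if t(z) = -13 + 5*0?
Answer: sqrt(471741) ≈ 686.83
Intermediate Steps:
t(z) = -13 (t(z) = -13 + 0 = -13)
sqrt(t(-310) + 471754) = sqrt(-13 + 471754) = sqrt(471741)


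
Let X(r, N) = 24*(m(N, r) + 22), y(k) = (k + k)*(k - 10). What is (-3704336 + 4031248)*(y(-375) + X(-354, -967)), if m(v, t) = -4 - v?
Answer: 102124039680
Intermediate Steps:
y(k) = 2*k*(-10 + k) (y(k) = (2*k)*(-10 + k) = 2*k*(-10 + k))
X(r, N) = 432 - 24*N (X(r, N) = 24*((-4 - N) + 22) = 24*(18 - N) = 432 - 24*N)
(-3704336 + 4031248)*(y(-375) + X(-354, -967)) = (-3704336 + 4031248)*(2*(-375)*(-10 - 375) + (432 - 24*(-967))) = 326912*(2*(-375)*(-385) + (432 + 23208)) = 326912*(288750 + 23640) = 326912*312390 = 102124039680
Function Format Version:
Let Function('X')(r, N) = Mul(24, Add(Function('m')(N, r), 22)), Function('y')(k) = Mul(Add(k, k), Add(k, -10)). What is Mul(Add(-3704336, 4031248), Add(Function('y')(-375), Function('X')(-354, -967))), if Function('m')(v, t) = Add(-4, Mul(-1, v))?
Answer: 102124039680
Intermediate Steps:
Function('y')(k) = Mul(2, k, Add(-10, k)) (Function('y')(k) = Mul(Mul(2, k), Add(-10, k)) = Mul(2, k, Add(-10, k)))
Function('X')(r, N) = Add(432, Mul(-24, N)) (Function('X')(r, N) = Mul(24, Add(Add(-4, Mul(-1, N)), 22)) = Mul(24, Add(18, Mul(-1, N))) = Add(432, Mul(-24, N)))
Mul(Add(-3704336, 4031248), Add(Function('y')(-375), Function('X')(-354, -967))) = Mul(Add(-3704336, 4031248), Add(Mul(2, -375, Add(-10, -375)), Add(432, Mul(-24, -967)))) = Mul(326912, Add(Mul(2, -375, -385), Add(432, 23208))) = Mul(326912, Add(288750, 23640)) = Mul(326912, 312390) = 102124039680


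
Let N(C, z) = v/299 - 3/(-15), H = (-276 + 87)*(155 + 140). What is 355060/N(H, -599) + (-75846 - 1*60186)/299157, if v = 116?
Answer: 52932271211924/87653001 ≈ 6.0388e+5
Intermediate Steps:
H = -55755 (H = -189*295 = -55755)
N(C, z) = 879/1495 (N(C, z) = 116/299 - 3/(-15) = 116*(1/299) - 3*(-1/15) = 116/299 + ⅕ = 879/1495)
355060/N(H, -599) + (-75846 - 1*60186)/299157 = 355060/(879/1495) + (-75846 - 1*60186)/299157 = 355060*(1495/879) + (-75846 - 60186)*(1/299157) = 530814700/879 - 136032*1/299157 = 530814700/879 - 45344/99719 = 52932271211924/87653001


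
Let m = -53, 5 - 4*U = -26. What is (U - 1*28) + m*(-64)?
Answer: 13487/4 ≈ 3371.8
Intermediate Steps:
U = 31/4 (U = 5/4 - ¼*(-26) = 5/4 + 13/2 = 31/4 ≈ 7.7500)
(U - 1*28) + m*(-64) = (31/4 - 1*28) - 53*(-64) = (31/4 - 28) + 3392 = -81/4 + 3392 = 13487/4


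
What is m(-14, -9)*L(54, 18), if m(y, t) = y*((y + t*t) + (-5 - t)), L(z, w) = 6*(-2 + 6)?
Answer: -23856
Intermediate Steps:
L(z, w) = 24 (L(z, w) = 6*4 = 24)
m(y, t) = y*(-5 + y + t**2 - t) (m(y, t) = y*((y + t**2) + (-5 - t)) = y*(-5 + y + t**2 - t))
m(-14, -9)*L(54, 18) = -14*(-5 - 14 + (-9)**2 - 1*(-9))*24 = -14*(-5 - 14 + 81 + 9)*24 = -14*71*24 = -994*24 = -23856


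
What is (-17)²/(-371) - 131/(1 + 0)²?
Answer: -48890/371 ≈ -131.78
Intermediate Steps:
(-17)²/(-371) - 131/(1 + 0)² = 289*(-1/371) - 131/(1²) = -289/371 - 131/1 = -289/371 - 131*1 = -289/371 - 131 = -48890/371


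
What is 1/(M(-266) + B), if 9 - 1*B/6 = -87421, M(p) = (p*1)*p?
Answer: 1/595336 ≈ 1.6797e-6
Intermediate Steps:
M(p) = p² (M(p) = p*p = p²)
B = 524580 (B = 54 - 6*(-87421) = 54 + 524526 = 524580)
1/(M(-266) + B) = 1/((-266)² + 524580) = 1/(70756 + 524580) = 1/595336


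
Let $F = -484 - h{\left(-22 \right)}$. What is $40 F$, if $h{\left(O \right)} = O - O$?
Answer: $-19360$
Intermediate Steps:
$h{\left(O \right)} = 0$
$F = -484$ ($F = -484 - 0 = -484 + 0 = -484$)
$40 F = 40 \left(-484\right) = -19360$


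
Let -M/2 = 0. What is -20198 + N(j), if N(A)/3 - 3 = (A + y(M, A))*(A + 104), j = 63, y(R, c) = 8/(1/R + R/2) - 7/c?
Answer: 33955/3 ≈ 11318.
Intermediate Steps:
M = 0 (M = -2*0 = 0)
y(R, c) = -7/c + 8/(1/R + R/2) (y(R, c) = 8/(1/R + R*(1/2)) - 7/c = 8/(1/R + R/2) - 7/c = -7/c + 8/(1/R + R/2))
N(A) = 9 + 3*(104 + A)*(A - 7/A) (N(A) = 9 + 3*((A + (-14 - 7*0**2 + 16*0*A)/(A*(2 + 0**2)))*(A + 104)) = 9 + 3*((A + (-14 - 7*0 + 0)/(A*(2 + 0)))*(104 + A)) = 9 + 3*((A + (-14 + 0 + 0)/(A*2))*(104 + A)) = 9 + 3*((A + (1/2)*(-14)/A)*(104 + A)) = 9 + 3*((A - 7/A)*(104 + A)) = 9 + 3*((104 + A)*(A - 7/A)) = 9 + 3*(104 + A)*(A - 7/A))
-20198 + N(j) = -20198 + (-12 - 2184/63 + 3*63**2 + 312*63) = -20198 + (-12 - 2184*1/63 + 3*3969 + 19656) = -20198 + (-12 - 104/3 + 11907 + 19656) = -20198 + 94549/3 = 33955/3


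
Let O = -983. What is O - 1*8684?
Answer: -9667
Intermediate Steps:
O - 1*8684 = -983 - 1*8684 = -983 - 8684 = -9667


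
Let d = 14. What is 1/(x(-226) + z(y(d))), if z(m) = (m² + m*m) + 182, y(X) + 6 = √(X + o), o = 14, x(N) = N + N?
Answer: -71/2018 + 12*√7/1009 ≈ -0.0037175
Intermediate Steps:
x(N) = 2*N
y(X) = -6 + √(14 + X) (y(X) = -6 + √(X + 14) = -6 + √(14 + X))
z(m) = 182 + 2*m² (z(m) = (m² + m²) + 182 = 2*m² + 182 = 182 + 2*m²)
1/(x(-226) + z(y(d))) = 1/(2*(-226) + (182 + 2*(-6 + √(14 + 14))²)) = 1/(-452 + (182 + 2*(-6 + √28)²)) = 1/(-452 + (182 + 2*(-6 + 2*√7)²)) = 1/(-270 + 2*(-6 + 2*√7)²)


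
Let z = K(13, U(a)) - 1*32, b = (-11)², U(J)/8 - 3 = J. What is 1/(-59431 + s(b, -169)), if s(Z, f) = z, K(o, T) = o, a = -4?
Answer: -1/59450 ≈ -1.6821e-5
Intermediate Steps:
U(J) = 24 + 8*J
b = 121
z = -19 (z = 13 - 1*32 = 13 - 32 = -19)
s(Z, f) = -19
1/(-59431 + s(b, -169)) = 1/(-59431 - 19) = 1/(-59450) = -1/59450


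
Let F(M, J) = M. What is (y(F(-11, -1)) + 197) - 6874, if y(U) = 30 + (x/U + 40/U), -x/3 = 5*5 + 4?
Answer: -73070/11 ≈ -6642.7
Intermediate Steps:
x = -87 (x = -3*(5*5 + 4) = -3*(25 + 4) = -3*29 = -87)
y(U) = 30 - 47/U (y(U) = 30 + (-87/U + 40/U) = 30 - 47/U)
(y(F(-11, -1)) + 197) - 6874 = ((30 - 47/(-11)) + 197) - 6874 = ((30 - 47*(-1/11)) + 197) - 6874 = ((30 + 47/11) + 197) - 6874 = (377/11 + 197) - 6874 = 2544/11 - 6874 = -73070/11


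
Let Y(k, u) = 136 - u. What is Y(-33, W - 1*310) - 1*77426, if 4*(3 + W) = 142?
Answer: -154025/2 ≈ -77013.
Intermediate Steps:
W = 65/2 (W = -3 + (¼)*142 = -3 + 71/2 = 65/2 ≈ 32.500)
Y(-33, W - 1*310) - 1*77426 = (136 - (65/2 - 1*310)) - 1*77426 = (136 - (65/2 - 310)) - 77426 = (136 - 1*(-555/2)) - 77426 = (136 + 555/2) - 77426 = 827/2 - 77426 = -154025/2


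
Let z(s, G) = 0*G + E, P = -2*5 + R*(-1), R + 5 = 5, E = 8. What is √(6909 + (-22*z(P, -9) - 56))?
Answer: √6677 ≈ 81.713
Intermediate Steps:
R = 0 (R = -5 + 5 = 0)
P = -10 (P = -2*5 + 0*(-1) = -10 + 0 = -10)
z(s, G) = 8 (z(s, G) = 0*G + 8 = 0 + 8 = 8)
√(6909 + (-22*z(P, -9) - 56)) = √(6909 + (-22*8 - 56)) = √(6909 + (-176 - 56)) = √(6909 - 232) = √6677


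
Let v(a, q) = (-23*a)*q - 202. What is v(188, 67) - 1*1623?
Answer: -291533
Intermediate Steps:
v(a, q) = -202 - 23*a*q (v(a, q) = -23*a*q - 202 = -202 - 23*a*q)
v(188, 67) - 1*1623 = (-202 - 23*188*67) - 1*1623 = (-202 - 289708) - 1623 = -289910 - 1623 = -291533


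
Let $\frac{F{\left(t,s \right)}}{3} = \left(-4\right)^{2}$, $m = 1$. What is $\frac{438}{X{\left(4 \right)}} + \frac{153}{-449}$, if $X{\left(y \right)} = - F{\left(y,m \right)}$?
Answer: $- \frac{34001}{3592} \approx -9.4658$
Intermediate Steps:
$F{\left(t,s \right)} = 48$ ($F{\left(t,s \right)} = 3 \left(-4\right)^{2} = 3 \cdot 16 = 48$)
$X{\left(y \right)} = -48$ ($X{\left(y \right)} = \left(-1\right) 48 = -48$)
$\frac{438}{X{\left(4 \right)}} + \frac{153}{-449} = \frac{438}{-48} + \frac{153}{-449} = 438 \left(- \frac{1}{48}\right) + 153 \left(- \frac{1}{449}\right) = - \frac{73}{8} - \frac{153}{449} = - \frac{34001}{3592}$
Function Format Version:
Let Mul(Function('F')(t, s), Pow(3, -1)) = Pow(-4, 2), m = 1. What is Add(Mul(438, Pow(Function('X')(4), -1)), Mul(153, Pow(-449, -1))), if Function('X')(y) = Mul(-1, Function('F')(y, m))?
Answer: Rational(-34001, 3592) ≈ -9.4658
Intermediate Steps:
Function('F')(t, s) = 48 (Function('F')(t, s) = Mul(3, Pow(-4, 2)) = Mul(3, 16) = 48)
Function('X')(y) = -48 (Function('X')(y) = Mul(-1, 48) = -48)
Add(Mul(438, Pow(Function('X')(4), -1)), Mul(153, Pow(-449, -1))) = Add(Mul(438, Pow(-48, -1)), Mul(153, Pow(-449, -1))) = Add(Mul(438, Rational(-1, 48)), Mul(153, Rational(-1, 449))) = Add(Rational(-73, 8), Rational(-153, 449)) = Rational(-34001, 3592)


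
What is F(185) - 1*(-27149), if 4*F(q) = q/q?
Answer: 108597/4 ≈ 27149.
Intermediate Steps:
F(q) = 1/4 (F(q) = (q/q)/4 = (1/4)*1 = 1/4)
F(185) - 1*(-27149) = 1/4 - 1*(-27149) = 1/4 + 27149 = 108597/4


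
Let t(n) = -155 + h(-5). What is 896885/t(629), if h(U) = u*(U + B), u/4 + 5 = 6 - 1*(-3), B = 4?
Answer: -896885/171 ≈ -5244.9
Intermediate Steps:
u = 16 (u = -20 + 4*(6 - 1*(-3)) = -20 + 4*(6 + 3) = -20 + 4*9 = -20 + 36 = 16)
h(U) = 64 + 16*U (h(U) = 16*(U + 4) = 16*(4 + U) = 64 + 16*U)
t(n) = -171 (t(n) = -155 + (64 + 16*(-5)) = -155 + (64 - 80) = -155 - 16 = -171)
896885/t(629) = 896885/(-171) = 896885*(-1/171) = -896885/171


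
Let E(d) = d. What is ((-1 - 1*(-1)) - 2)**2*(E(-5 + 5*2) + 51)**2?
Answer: 12544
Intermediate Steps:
((-1 - 1*(-1)) - 2)**2*(E(-5 + 5*2) + 51)**2 = ((-1 - 1*(-1)) - 2)**2*((-5 + 5*2) + 51)**2 = ((-1 + 1) - 2)**2*((-5 + 10) + 51)**2 = (0 - 2)**2*(5 + 51)**2 = (-2)**2*56**2 = 4*3136 = 12544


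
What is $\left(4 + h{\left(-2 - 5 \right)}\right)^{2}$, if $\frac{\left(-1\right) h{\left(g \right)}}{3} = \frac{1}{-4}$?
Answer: $\frac{361}{16} \approx 22.563$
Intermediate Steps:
$h{\left(g \right)} = \frac{3}{4}$ ($h{\left(g \right)} = - \frac{3}{-4} = \left(-3\right) \left(- \frac{1}{4}\right) = \frac{3}{4}$)
$\left(4 + h{\left(-2 - 5 \right)}\right)^{2} = \left(4 + \frac{3}{4}\right)^{2} = \left(\frac{19}{4}\right)^{2} = \frac{361}{16}$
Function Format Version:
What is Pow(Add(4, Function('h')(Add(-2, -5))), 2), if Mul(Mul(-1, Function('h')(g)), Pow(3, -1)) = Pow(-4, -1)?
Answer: Rational(361, 16) ≈ 22.563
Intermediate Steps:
Function('h')(g) = Rational(3, 4) (Function('h')(g) = Mul(-3, Pow(-4, -1)) = Mul(-3, Rational(-1, 4)) = Rational(3, 4))
Pow(Add(4, Function('h')(Add(-2, -5))), 2) = Pow(Add(4, Rational(3, 4)), 2) = Pow(Rational(19, 4), 2) = Rational(361, 16)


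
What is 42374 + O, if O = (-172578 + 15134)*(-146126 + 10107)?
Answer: 21415417810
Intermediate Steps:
O = 21415375436 (O = -157444*(-136019) = 21415375436)
42374 + O = 42374 + 21415375436 = 21415417810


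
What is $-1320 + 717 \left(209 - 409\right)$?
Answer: $-144720$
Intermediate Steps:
$-1320 + 717 \left(209 - 409\right) = -1320 + 717 \left(-200\right) = -1320 - 143400 = -144720$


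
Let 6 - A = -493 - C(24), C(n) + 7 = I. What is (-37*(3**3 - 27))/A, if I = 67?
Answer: 0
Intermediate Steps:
C(n) = 60 (C(n) = -7 + 67 = 60)
A = 559 (A = 6 - (-493 - 1*60) = 6 - (-493 - 60) = 6 - 1*(-553) = 6 + 553 = 559)
(-37*(3**3 - 27))/A = -37*(3**3 - 27)/559 = -37*(27 - 27)*(1/559) = -37*0*(1/559) = 0*(1/559) = 0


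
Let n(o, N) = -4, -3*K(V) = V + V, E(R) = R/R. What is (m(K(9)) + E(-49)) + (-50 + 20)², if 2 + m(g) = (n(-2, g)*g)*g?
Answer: 755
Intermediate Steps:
E(R) = 1
K(V) = -2*V/3 (K(V) = -(V + V)/3 = -2*V/3)
m(g) = -2 - 4*g² (m(g) = -2 + (-4*g)*g = -2 - 4*g²)
(m(K(9)) + E(-49)) + (-50 + 20)² = ((-2 - 4*(-⅔*9)²) + 1) + (-50 + 20)² = ((-2 - 4*(-6)²) + 1) + (-30)² = ((-2 - 4*36) + 1) + 900 = ((-2 - 144) + 1) + 900 = (-146 + 1) + 900 = -145 + 900 = 755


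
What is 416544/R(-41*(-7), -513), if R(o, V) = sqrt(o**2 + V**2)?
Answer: 208272*sqrt(345538)/172769 ≈ 708.62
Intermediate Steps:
R(o, V) = sqrt(V**2 + o**2)
416544/R(-41*(-7), -513) = 416544/(sqrt((-513)**2 + (-41*(-7))**2)) = 416544/(sqrt(263169 + 287**2)) = 416544/(sqrt(263169 + 82369)) = 416544/(sqrt(345538)) = 416544*(sqrt(345538)/345538) = 208272*sqrt(345538)/172769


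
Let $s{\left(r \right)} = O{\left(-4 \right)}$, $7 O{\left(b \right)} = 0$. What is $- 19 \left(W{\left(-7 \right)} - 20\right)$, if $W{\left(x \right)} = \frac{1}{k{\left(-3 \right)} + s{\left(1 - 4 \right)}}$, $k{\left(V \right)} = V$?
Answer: $\frac{1159}{3} \approx 386.33$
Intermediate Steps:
$O{\left(b \right)} = 0$ ($O{\left(b \right)} = \frac{1}{7} \cdot 0 = 0$)
$s{\left(r \right)} = 0$
$W{\left(x \right)} = - \frac{1}{3}$ ($W{\left(x \right)} = \frac{1}{-3 + 0} = \frac{1}{-3} = - \frac{1}{3}$)
$- 19 \left(W{\left(-7 \right)} - 20\right) = - 19 \left(- \frac{1}{3} - 20\right) = \left(-19\right) \left(- \frac{61}{3}\right) = \frac{1159}{3}$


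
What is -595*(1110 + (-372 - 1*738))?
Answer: 0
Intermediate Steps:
-595*(1110 + (-372 - 1*738)) = -595*(1110 + (-372 - 738)) = -595*(1110 - 1110) = -595*0 = 0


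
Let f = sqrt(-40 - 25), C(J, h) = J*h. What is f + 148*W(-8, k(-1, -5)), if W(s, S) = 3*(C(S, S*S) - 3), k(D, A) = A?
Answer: -56832 + I*sqrt(65) ≈ -56832.0 + 8.0623*I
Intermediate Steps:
W(s, S) = -9 + 3*S**3 (W(s, S) = 3*(S*(S*S) - 3) = 3*(S*S**2 - 3) = 3*(S**3 - 3) = 3*(-3 + S**3) = -9 + 3*S**3)
f = I*sqrt(65) (f = sqrt(-65) = I*sqrt(65) ≈ 8.0623*I)
f + 148*W(-8, k(-1, -5)) = I*sqrt(65) + 148*(-9 + 3*(-5)**3) = I*sqrt(65) + 148*(-9 + 3*(-125)) = I*sqrt(65) + 148*(-9 - 375) = I*sqrt(65) + 148*(-384) = I*sqrt(65) - 56832 = -56832 + I*sqrt(65)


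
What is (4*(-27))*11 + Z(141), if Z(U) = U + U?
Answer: -906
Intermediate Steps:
Z(U) = 2*U
(4*(-27))*11 + Z(141) = (4*(-27))*11 + 2*141 = -108*11 + 282 = -1188 + 282 = -906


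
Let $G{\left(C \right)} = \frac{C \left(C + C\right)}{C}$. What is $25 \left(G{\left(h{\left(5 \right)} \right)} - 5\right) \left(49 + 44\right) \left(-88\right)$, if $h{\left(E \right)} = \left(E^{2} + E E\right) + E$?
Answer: $-21483000$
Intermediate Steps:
$h{\left(E \right)} = E + 2 E^{2}$ ($h{\left(E \right)} = \left(E^{2} + E^{2}\right) + E = 2 E^{2} + E = E + 2 E^{2}$)
$G{\left(C \right)} = 2 C$ ($G{\left(C \right)} = \frac{C 2 C}{C} = \frac{2 C^{2}}{C} = 2 C$)
$25 \left(G{\left(h{\left(5 \right)} \right)} - 5\right) \left(49 + 44\right) \left(-88\right) = 25 \left(2 \cdot 5 \left(1 + 2 \cdot 5\right) - 5\right) \left(49 + 44\right) \left(-88\right) = 25 \left(2 \cdot 5 \left(1 + 10\right) - 5\right) 93 \left(-88\right) = 25 \left(2 \cdot 5 \cdot 11 - 5\right) 93 \left(-88\right) = 25 \left(2 \cdot 55 - 5\right) 93 \left(-88\right) = 25 \left(110 - 5\right) 93 \left(-88\right) = 25 \cdot 105 \cdot 93 \left(-88\right) = 25 \cdot 9765 \left(-88\right) = 244125 \left(-88\right) = -21483000$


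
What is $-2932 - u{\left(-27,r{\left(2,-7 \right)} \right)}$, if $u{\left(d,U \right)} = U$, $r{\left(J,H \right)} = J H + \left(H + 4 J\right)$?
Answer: $-2919$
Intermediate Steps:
$r{\left(J,H \right)} = H + 4 J + H J$ ($r{\left(J,H \right)} = H J + \left(H + 4 J\right) = H + 4 J + H J$)
$-2932 - u{\left(-27,r{\left(2,-7 \right)} \right)} = -2932 - \left(-7 + 4 \cdot 2 - 14\right) = -2932 - \left(-7 + 8 - 14\right) = -2932 - -13 = -2932 + 13 = -2919$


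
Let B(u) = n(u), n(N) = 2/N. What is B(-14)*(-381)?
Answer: 381/7 ≈ 54.429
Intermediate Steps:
B(u) = 2/u
B(-14)*(-381) = (2/(-14))*(-381) = (2*(-1/14))*(-381) = -1/7*(-381) = 381/7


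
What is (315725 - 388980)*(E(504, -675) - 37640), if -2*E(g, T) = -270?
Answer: 2747428775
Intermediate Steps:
E(g, T) = 135 (E(g, T) = -1/2*(-270) = 135)
(315725 - 388980)*(E(504, -675) - 37640) = (315725 - 388980)*(135 - 37640) = -73255*(-37505) = 2747428775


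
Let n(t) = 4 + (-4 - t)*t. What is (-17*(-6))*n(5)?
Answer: -4182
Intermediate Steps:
n(t) = 4 + t*(-4 - t)
(-17*(-6))*n(5) = (-17*(-6))*(4 - 1*5² - 4*5) = 102*(4 - 1*25 - 20) = 102*(4 - 25 - 20) = 102*(-41) = -4182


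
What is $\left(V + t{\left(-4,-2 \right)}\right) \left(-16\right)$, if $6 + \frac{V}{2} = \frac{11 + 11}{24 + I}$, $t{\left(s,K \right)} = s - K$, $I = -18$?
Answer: $\frac{320}{3} \approx 106.67$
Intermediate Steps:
$V = - \frac{14}{3}$ ($V = -12 + 2 \frac{11 + 11}{24 - 18} = -12 + 2 \cdot \frac{22}{6} = -12 + 2 \cdot 22 \cdot \frac{1}{6} = -12 + 2 \cdot \frac{11}{3} = -12 + \frac{22}{3} = - \frac{14}{3} \approx -4.6667$)
$\left(V + t{\left(-4,-2 \right)}\right) \left(-16\right) = \left(- \frac{14}{3} - 2\right) \left(-16\right) = \left(- \frac{20}{3}\right) \left(-16\right) = \frac{320}{3}$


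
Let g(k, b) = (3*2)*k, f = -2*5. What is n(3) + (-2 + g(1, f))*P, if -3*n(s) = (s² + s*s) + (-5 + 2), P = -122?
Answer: -493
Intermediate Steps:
f = -10
g(k, b) = 6*k
n(s) = 1 - 2*s²/3 (n(s) = -((s² + s*s) + (-5 + 2))/3 = -((s² + s²) - 3)/3 = -(2*s² - 3)/3 = -(-3 + 2*s²)/3 = 1 - 2*s²/3)
n(3) + (-2 + g(1, f))*P = (1 - ⅔*3²) + (-2 + 6*1)*(-122) = (1 - ⅔*9) + (-2 + 6)*(-122) = (1 - 6) + 4*(-122) = -5 - 488 = -493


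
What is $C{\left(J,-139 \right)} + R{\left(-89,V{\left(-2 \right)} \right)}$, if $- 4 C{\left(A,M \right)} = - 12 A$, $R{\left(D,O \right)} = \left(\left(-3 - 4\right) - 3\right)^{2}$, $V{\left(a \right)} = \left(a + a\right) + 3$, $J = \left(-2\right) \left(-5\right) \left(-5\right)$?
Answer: $-50$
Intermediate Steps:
$J = -50$ ($J = 10 \left(-5\right) = -50$)
$V{\left(a \right)} = 3 + 2 a$ ($V{\left(a \right)} = 2 a + 3 = 3 + 2 a$)
$R{\left(D,O \right)} = 100$ ($R{\left(D,O \right)} = \left(-7 - 3\right)^{2} = \left(-10\right)^{2} = 100$)
$C{\left(A,M \right)} = 3 A$ ($C{\left(A,M \right)} = - \frac{\left(-12\right) A}{4} = 3 A$)
$C{\left(J,-139 \right)} + R{\left(-89,V{\left(-2 \right)} \right)} = 3 \left(-50\right) + 100 = -150 + 100 = -50$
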